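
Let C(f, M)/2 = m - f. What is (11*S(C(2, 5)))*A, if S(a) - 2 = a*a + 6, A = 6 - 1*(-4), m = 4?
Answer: 2640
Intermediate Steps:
C(f, M) = 8 - 2*f (C(f, M) = 2*(4 - f) = 8 - 2*f)
A = 10 (A = 6 + 4 = 10)
S(a) = 8 + a² (S(a) = 2 + (a*a + 6) = 2 + (a² + 6) = 2 + (6 + a²) = 8 + a²)
(11*S(C(2, 5)))*A = (11*(8 + (8 - 2*2)²))*10 = (11*(8 + (8 - 4)²))*10 = (11*(8 + 4²))*10 = (11*(8 + 16))*10 = (11*24)*10 = 264*10 = 2640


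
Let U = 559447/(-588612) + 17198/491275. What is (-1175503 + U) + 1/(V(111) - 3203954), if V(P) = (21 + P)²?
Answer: -108316811604365140059827/92145002820675900 ≈ -1.1755e+6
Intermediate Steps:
U = -264719375749/289170360300 (U = 559447*(-1/588612) + 17198*(1/491275) = -559447/588612 + 17198/491275 = -264719375749/289170360300 ≈ -0.91544)
(-1175503 + U) + 1/(V(111) - 3203954) = (-1175503 - 264719375749/289170360300) + 1/((21 + 111)² - 3203954) = -339920890763106649/289170360300 + 1/(132² - 3203954) = -339920890763106649/289170360300 + 1/(17424 - 3203954) = -339920890763106649/289170360300 + 1/(-3186530) = -339920890763106649/289170360300 - 1/3186530 = -108316811604365140059827/92145002820675900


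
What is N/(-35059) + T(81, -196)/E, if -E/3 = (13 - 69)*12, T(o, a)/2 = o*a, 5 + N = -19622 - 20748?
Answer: -2047217/140236 ≈ -14.598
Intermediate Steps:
N = -40375 (N = -5 + (-19622 - 20748) = -5 - 40370 = -40375)
T(o, a) = 2*a*o (T(o, a) = 2*(o*a) = 2*(a*o) = 2*a*o)
E = 2016 (E = -3*(13 - 69)*12 = -(-168)*12 = -3*(-672) = 2016)
N/(-35059) + T(81, -196)/E = -40375/(-35059) + (2*(-196)*81)/2016 = -40375*(-1/35059) - 31752*1/2016 = 40375/35059 - 63/4 = -2047217/140236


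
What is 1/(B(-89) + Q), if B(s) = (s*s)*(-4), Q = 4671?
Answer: -1/27013 ≈ -3.7019e-5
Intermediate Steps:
B(s) = -4*s² (B(s) = s²*(-4) = -4*s²)
1/(B(-89) + Q) = 1/(-4*(-89)² + 4671) = 1/(-4*7921 + 4671) = 1/(-31684 + 4671) = 1/(-27013) = -1/27013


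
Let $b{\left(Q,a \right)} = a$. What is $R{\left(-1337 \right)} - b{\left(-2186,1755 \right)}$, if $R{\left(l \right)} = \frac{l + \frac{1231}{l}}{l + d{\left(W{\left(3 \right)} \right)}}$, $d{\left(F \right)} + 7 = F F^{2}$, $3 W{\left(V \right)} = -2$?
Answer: $- \frac{818441415}{466613} \approx -1754.0$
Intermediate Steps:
$W{\left(V \right)} = - \frac{2}{3}$ ($W{\left(V \right)} = \frac{1}{3} \left(-2\right) = - \frac{2}{3}$)
$d{\left(F \right)} = -7 + F^{3}$ ($d{\left(F \right)} = -7 + F F^{2} = -7 + F^{3}$)
$R{\left(l \right)} = \frac{l + \frac{1231}{l}}{- \frac{197}{27} + l}$ ($R{\left(l \right)} = \frac{l + \frac{1231}{l}}{l - \left(7 - \left(- \frac{2}{3}\right)^{3}\right)} = \frac{l + \frac{1231}{l}}{l - \frac{197}{27}} = \frac{l + \frac{1231}{l}}{- \frac{197}{27} + l}$)
$R{\left(-1337 \right)} - b{\left(-2186,1755 \right)} = \frac{27 \left(1231 + \left(-1337\right)^{2}\right)}{\left(-1337\right) \left(-197 + 27 \left(-1337\right)\right)} - 1755 = 27 \left(- \frac{1}{1337}\right) \frac{1}{-197 - 36099} \left(1231 + 1787569\right) - 1755 = 27 \left(- \frac{1}{1337}\right) \frac{1}{-36296} \cdot 1788800 - 1755 = 27 \left(- \frac{1}{1337}\right) \left(- \frac{1}{36296}\right) 1788800 - 1755 = \frac{464400}{466613} - 1755 = - \frac{818441415}{466613}$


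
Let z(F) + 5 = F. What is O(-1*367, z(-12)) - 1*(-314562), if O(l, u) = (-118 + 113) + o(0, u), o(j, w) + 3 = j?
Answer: 314554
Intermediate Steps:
o(j, w) = -3 + j
z(F) = -5 + F
O(l, u) = -8 (O(l, u) = (-118 + 113) + (-3 + 0) = -5 - 3 = -8)
O(-1*367, z(-12)) - 1*(-314562) = -8 - 1*(-314562) = -8 + 314562 = 314554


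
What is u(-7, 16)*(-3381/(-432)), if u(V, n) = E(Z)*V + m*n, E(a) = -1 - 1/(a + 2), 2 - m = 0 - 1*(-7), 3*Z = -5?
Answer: -14651/36 ≈ -406.97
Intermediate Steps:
Z = -5/3 (Z = (1/3)*(-5) = -5/3 ≈ -1.6667)
m = -5 (m = 2 - (0 - 1*(-7)) = 2 - (0 + 7) = 2 - 1*7 = 2 - 7 = -5)
E(a) = -1 - 1/(2 + a)
u(V, n) = -5*n - 4*V (u(V, n) = ((-3 - 1*(-5/3))/(2 - 5/3))*V - 5*n = ((-3 + 5/3)/(1/3))*V - 5*n = (3*(-4/3))*V - 5*n = -4*V - 5*n = -5*n - 4*V)
u(-7, 16)*(-3381/(-432)) = (-5*16 - 4*(-7))*(-3381/(-432)) = (-80 + 28)*(-3381*(-1/432)) = -52*1127/144 = -14651/36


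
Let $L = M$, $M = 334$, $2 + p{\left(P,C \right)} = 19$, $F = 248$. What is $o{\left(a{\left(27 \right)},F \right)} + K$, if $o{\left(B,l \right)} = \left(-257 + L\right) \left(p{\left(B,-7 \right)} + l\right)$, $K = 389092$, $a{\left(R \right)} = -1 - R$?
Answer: $409497$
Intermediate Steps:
$p{\left(P,C \right)} = 17$ ($p{\left(P,C \right)} = -2 + 19 = 17$)
$L = 334$
$o{\left(B,l \right)} = 1309 + 77 l$ ($o{\left(B,l \right)} = \left(-257 + 334\right) \left(17 + l\right) = 77 \left(17 + l\right) = 1309 + 77 l$)
$o{\left(a{\left(27 \right)},F \right)} + K = \left(1309 + 77 \cdot 248\right) + 389092 = \left(1309 + 19096\right) + 389092 = 20405 + 389092 = 409497$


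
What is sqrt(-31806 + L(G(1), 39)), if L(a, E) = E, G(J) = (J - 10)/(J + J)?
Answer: I*sqrt(31767) ≈ 178.23*I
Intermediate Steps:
G(J) = (-10 + J)/(2*J) (G(J) = (-10 + J)/((2*J)) = (-10 + J)*(1/(2*J)) = (-10 + J)/(2*J))
sqrt(-31806 + L(G(1), 39)) = sqrt(-31806 + 39) = sqrt(-31767) = I*sqrt(31767)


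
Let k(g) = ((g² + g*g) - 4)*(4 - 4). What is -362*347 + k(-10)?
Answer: -125614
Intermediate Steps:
k(g) = 0 (k(g) = ((g² + g²) - 4)*0 = (2*g² - 4)*0 = (-4 + 2*g²)*0 = 0)
-362*347 + k(-10) = -362*347 + 0 = -125614 + 0 = -125614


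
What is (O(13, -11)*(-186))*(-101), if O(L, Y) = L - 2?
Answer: 206646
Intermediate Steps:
O(L, Y) = -2 + L
(O(13, -11)*(-186))*(-101) = ((-2 + 13)*(-186))*(-101) = (11*(-186))*(-101) = -2046*(-101) = 206646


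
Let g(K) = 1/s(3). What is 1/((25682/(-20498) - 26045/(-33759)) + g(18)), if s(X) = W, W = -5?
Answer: -1729979955/1178816561 ≈ -1.4676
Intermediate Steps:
s(X) = -5
g(K) = -⅕ (g(K) = 1/(-5) = -⅕)
1/((25682/(-20498) - 26045/(-33759)) + g(18)) = 1/((25682/(-20498) - 26045/(-33759)) - ⅕) = 1/((25682*(-1/20498) - 26045*(-1/33759)) - ⅕) = 1/((-12841/10249 + 26045/33759) - ⅕) = 1/(-166564114/345995991 - ⅕) = 1/(-1178816561/1729979955) = -1729979955/1178816561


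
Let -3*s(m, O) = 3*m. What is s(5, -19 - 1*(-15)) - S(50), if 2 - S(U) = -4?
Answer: -11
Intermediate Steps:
S(U) = 6 (S(U) = 2 - 1*(-4) = 2 + 4 = 6)
s(m, O) = -m
s(5, -19 - 1*(-15)) - S(50) = -1*5 - 1*6 = -5 - 6 = -11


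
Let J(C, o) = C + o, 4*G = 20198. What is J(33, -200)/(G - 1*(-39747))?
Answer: -334/89593 ≈ -0.0037280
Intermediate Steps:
G = 10099/2 (G = (1/4)*20198 = 10099/2 ≈ 5049.5)
J(33, -200)/(G - 1*(-39747)) = (33 - 200)/(10099/2 - 1*(-39747)) = -167/(10099/2 + 39747) = -167/89593/2 = -167*2/89593 = -334/89593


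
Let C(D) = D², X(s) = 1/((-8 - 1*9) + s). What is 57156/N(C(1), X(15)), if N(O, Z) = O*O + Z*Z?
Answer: 228624/5 ≈ 45725.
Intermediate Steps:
X(s) = 1/(-17 + s) (X(s) = 1/((-8 - 9) + s) = 1/(-17 + s))
N(O, Z) = O² + Z²
57156/N(C(1), X(15)) = 57156/((1²)² + (1/(-17 + 15))²) = 57156/(1² + (1/(-2))²) = 57156/(1 + (-½)²) = 57156/(1 + ¼) = 57156/(5/4) = 57156*(⅘) = 228624/5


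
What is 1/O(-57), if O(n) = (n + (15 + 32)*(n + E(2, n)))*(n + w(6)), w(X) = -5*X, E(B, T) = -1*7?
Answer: 1/266655 ≈ 3.7502e-6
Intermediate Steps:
E(B, T) = -7
O(n) = (-329 + 48*n)*(-30 + n) (O(n) = (n + (15 + 32)*(n - 7))*(n - 5*6) = (n + 47*(-7 + n))*(n - 30) = (n + (-329 + 47*n))*(-30 + n) = (-329 + 48*n)*(-30 + n))
1/O(-57) = 1/(9870 - 1769*(-57) + 48*(-57)²) = 1/(9870 + 100833 + 48*3249) = 1/(9870 + 100833 + 155952) = 1/266655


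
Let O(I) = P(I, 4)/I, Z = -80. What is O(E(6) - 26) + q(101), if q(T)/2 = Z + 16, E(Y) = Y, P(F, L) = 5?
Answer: -513/4 ≈ -128.25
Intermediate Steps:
O(I) = 5/I
q(T) = -128 (q(T) = 2*(-80 + 16) = 2*(-64) = -128)
O(E(6) - 26) + q(101) = 5/(6 - 26) - 128 = 5/(-20) - 128 = 5*(-1/20) - 128 = -1/4 - 128 = -513/4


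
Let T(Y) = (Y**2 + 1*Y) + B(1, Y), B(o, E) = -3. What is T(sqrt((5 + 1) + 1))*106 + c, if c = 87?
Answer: 511 + 106*sqrt(7) ≈ 791.45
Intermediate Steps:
T(Y) = -3 + Y + Y**2 (T(Y) = (Y**2 + 1*Y) - 3 = (Y**2 + Y) - 3 = (Y + Y**2) - 3 = -3 + Y + Y**2)
T(sqrt((5 + 1) + 1))*106 + c = (-3 + sqrt((5 + 1) + 1) + (sqrt((5 + 1) + 1))**2)*106 + 87 = (-3 + sqrt(6 + 1) + (sqrt(6 + 1))**2)*106 + 87 = (-3 + sqrt(7) + (sqrt(7))**2)*106 + 87 = (-3 + sqrt(7) + 7)*106 + 87 = (4 + sqrt(7))*106 + 87 = (424 + 106*sqrt(7)) + 87 = 511 + 106*sqrt(7)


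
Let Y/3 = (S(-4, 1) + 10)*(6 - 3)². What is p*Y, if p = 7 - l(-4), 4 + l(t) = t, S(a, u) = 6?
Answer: 6480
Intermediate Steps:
l(t) = -4 + t
p = 15 (p = 7 - (-4 - 4) = 7 - 1*(-8) = 7 + 8 = 15)
Y = 432 (Y = 3*((6 + 10)*(6 - 3)²) = 3*(16*3²) = 3*(16*9) = 3*144 = 432)
p*Y = 15*432 = 6480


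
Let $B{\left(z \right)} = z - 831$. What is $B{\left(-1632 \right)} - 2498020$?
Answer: $-2500483$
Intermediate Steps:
$B{\left(z \right)} = -831 + z$ ($B{\left(z \right)} = z - 831 = -831 + z$)
$B{\left(-1632 \right)} - 2498020 = \left(-831 - 1632\right) - 2498020 = -2463 - 2498020 = -2500483$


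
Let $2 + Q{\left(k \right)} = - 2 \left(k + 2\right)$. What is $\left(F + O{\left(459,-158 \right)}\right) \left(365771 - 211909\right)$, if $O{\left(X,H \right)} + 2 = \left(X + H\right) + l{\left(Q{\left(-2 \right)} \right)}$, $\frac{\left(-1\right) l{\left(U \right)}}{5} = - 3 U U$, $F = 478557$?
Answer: $73686973592$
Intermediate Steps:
$Q{\left(k \right)} = -6 - 2 k$ ($Q{\left(k \right)} = -2 - 2 \left(k + 2\right) = -2 - 2 \left(2 + k\right) = -2 - \left(4 + 2 k\right) = -6 - 2 k$)
$l{\left(U \right)} = 15 U^{2}$ ($l{\left(U \right)} = - 5 - 3 U U = - 5 \left(- 3 U^{2}\right) = 15 U^{2}$)
$O{\left(X,H \right)} = 58 + H + X$ ($O{\left(X,H \right)} = -2 + \left(\left(X + H\right) + 15 \left(-6 - -4\right)^{2}\right) = -2 + \left(\left(H + X\right) + 15 \left(-6 + 4\right)^{2}\right) = -2 + \left(\left(H + X\right) + 15 \left(-2\right)^{2}\right) = -2 + \left(\left(H + X\right) + 15 \cdot 4\right) = -2 + \left(\left(H + X\right) + 60\right) = -2 + \left(60 + H + X\right) = 58 + H + X$)
$\left(F + O{\left(459,-158 \right)}\right) \left(365771 - 211909\right) = \left(478557 + \left(58 - 158 + 459\right)\right) \left(365771 - 211909\right) = \left(478557 + 359\right) 153862 = 478916 \cdot 153862 = 73686973592$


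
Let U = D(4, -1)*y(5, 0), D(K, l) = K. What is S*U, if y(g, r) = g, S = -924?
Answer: -18480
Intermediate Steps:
U = 20 (U = 4*5 = 20)
S*U = -924*20 = -18480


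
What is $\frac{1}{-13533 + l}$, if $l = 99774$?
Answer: $\frac{1}{86241} \approx 1.1595 \cdot 10^{-5}$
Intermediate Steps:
$\frac{1}{-13533 + l} = \frac{1}{-13533 + 99774} = \frac{1}{86241}$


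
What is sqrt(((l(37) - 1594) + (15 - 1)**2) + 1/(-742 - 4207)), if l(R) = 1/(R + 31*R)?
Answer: 3*I*sqrt(6802784477558)/209272 ≈ 37.39*I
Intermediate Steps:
l(R) = 1/(32*R)
sqrt(((l(37) - 1594) + (15 - 1)**2) + 1/(-742 - 4207)) = sqrt((((1/32)/37 - 1594) + (15 - 1)**2) + 1/(-742 - 4207)) = sqrt((((1/32)*(1/37) - 1594) + 14**2) + 1/(-4949)) = sqrt(((1/1184 - 1594) + 196) - 1/4949) = sqrt((-1887295/1184 + 196) - 1/4949) = sqrt(-1655231/1184 - 1/4949) = sqrt(-8191739403/5859616) = 3*I*sqrt(6802784477558)/209272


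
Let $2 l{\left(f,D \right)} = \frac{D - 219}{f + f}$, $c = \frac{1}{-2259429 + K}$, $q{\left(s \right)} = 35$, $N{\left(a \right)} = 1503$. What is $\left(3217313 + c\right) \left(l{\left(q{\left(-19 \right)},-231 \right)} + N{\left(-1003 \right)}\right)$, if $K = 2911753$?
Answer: $\frac{44067044002216761}{9132536} \approx 4.8253 \cdot 10^{9}$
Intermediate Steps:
$c = \frac{1}{652324}$ ($c = \frac{1}{-2259429 + 2911753} = \frac{1}{652324} \approx 1.533 \cdot 10^{-6}$)
$l{\left(f,D \right)} = \frac{-219 + D}{4 f}$ ($l{\left(f,D \right)} = \frac{\left(D - 219\right) \frac{1}{f + f}}{2} = \frac{\left(-219 + D\right) \frac{1}{2 f}}{2} = \frac{\frac{1}{2} \frac{1}{f} \left(-219 + D\right)}{2} = \frac{-219 + D}{4 f}$)
$\left(3217313 + c\right) \left(l{\left(q{\left(-19 \right)},-231 \right)} + N{\left(-1003 \right)}\right) = \left(3217313 + \frac{1}{652324}\right) \left(\frac{-219 - 231}{4 \cdot 35} + 1503\right) = \frac{2098730485413 \left(\frac{1}{4} \cdot \frac{1}{35} \left(-450\right) + 1503\right)}{652324} = \frac{2098730485413 \left(- \frac{45}{14} + 1503\right)}{652324} = \frac{2098730485413}{652324} \cdot \frac{20997}{14} = \frac{44067044002216761}{9132536}$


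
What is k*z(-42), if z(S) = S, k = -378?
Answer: 15876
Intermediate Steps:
k*z(-42) = -378*(-42) = 15876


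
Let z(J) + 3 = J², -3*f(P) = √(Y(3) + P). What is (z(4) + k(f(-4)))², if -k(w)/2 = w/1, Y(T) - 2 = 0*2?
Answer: 1513/9 + 52*I*√2/3 ≈ 168.11 + 24.513*I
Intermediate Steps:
Y(T) = 2 (Y(T) = 2 + 0*2 = 2 + 0 = 2)
f(P) = -√(2 + P)/3
z(J) = -3 + J²
k(w) = -2*w (k(w) = -2*w/1 = -2*w)
(z(4) + k(f(-4)))² = ((-3 + 4²) - (-2)*√(2 - 4)/3)² = ((-3 + 16) - (-2)*√(-2)/3)² = (13 - (-2)*I*√2/3)² = (13 + 2*I*√2/3)²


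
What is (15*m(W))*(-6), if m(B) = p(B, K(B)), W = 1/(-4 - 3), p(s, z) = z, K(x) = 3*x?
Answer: 270/7 ≈ 38.571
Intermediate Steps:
W = -⅐ (W = 1/(-7) = -⅐ ≈ -0.14286)
m(B) = 3*B
(15*m(W))*(-6) = (15*(3*(-⅐)))*(-6) = (15*(-3/7))*(-6) = -45/7*(-6) = 270/7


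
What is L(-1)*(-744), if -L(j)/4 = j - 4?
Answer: -14880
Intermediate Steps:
L(j) = 16 - 4*j (L(j) = -4*(j - 4) = -4*(-4 + j) = 16 - 4*j)
L(-1)*(-744) = (16 - 4*(-1))*(-744) = (16 + 4)*(-744) = 20*(-744) = -14880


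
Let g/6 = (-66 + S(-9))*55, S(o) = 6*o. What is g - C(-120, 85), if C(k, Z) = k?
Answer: -39480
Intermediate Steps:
g = -39600 (g = 6*((-66 + 6*(-9))*55) = 6*((-66 - 54)*55) = 6*(-120*55) = 6*(-6600) = -39600)
g - C(-120, 85) = -39600 - 1*(-120) = -39600 + 120 = -39480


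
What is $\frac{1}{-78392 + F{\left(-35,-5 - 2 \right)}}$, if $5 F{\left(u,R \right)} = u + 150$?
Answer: $- \frac{1}{78369} \approx -1.276 \cdot 10^{-5}$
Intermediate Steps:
$F{\left(u,R \right)} = 30 + \frac{u}{5}$ ($F{\left(u,R \right)} = \frac{u + 150}{5} = \frac{150 + u}{5} = 30 + \frac{u}{5}$)
$\frac{1}{-78392 + F{\left(-35,-5 - 2 \right)}} = \frac{1}{-78392 + \left(30 + \frac{1}{5} \left(-35\right)\right)} = \frac{1}{-78392 + \left(30 - 7\right)} = \frac{1}{-78392 + 23} = \frac{1}{-78369} = - \frac{1}{78369}$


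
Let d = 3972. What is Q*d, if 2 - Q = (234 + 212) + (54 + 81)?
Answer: -2299788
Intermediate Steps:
Q = -579 (Q = 2 - ((234 + 212) + (54 + 81)) = 2 - (446 + 135) = 2 - 1*581 = 2 - 581 = -579)
Q*d = -579*3972 = -2299788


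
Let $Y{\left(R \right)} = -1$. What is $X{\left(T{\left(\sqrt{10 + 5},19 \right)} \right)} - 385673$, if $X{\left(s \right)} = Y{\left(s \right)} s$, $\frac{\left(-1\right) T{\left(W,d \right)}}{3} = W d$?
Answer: $-385673 + 57 \sqrt{15} \approx -3.8545 \cdot 10^{5}$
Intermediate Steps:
$T{\left(W,d \right)} = - 3 W d$
$X{\left(s \right)} = - s$
$X{\left(T{\left(\sqrt{10 + 5},19 \right)} \right)} - 385673 = - \left(-3\right) \sqrt{10 + 5} \cdot 19 - 385673 = - \left(-3\right) \sqrt{15} \cdot 19 - 385673 = - \left(-57\right) \sqrt{15} - 385673 = 57 \sqrt{15} - 385673 = -385673 + 57 \sqrt{15}$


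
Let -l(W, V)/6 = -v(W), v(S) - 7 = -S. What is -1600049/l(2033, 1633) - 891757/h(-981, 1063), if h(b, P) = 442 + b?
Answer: 11702624503/6552084 ≈ 1786.1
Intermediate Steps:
v(S) = 7 - S
l(W, V) = 42 - 6*W (l(W, V) = -(-6)*(7 - W) = -6*(-7 + W) = 42 - 6*W)
-1600049/l(2033, 1633) - 891757/h(-981, 1063) = -1600049/(42 - 6*2033) - 891757/(442 - 981) = -1600049/(42 - 12198) - 891757/(-539) = -1600049/(-12156) - 891757*(-1/539) = -1600049*(-1/12156) + 891757/539 = 1600049/12156 + 891757/539 = 11702624503/6552084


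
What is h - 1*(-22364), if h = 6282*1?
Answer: 28646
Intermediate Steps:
h = 6282
h - 1*(-22364) = 6282 - 1*(-22364) = 6282 + 22364 = 28646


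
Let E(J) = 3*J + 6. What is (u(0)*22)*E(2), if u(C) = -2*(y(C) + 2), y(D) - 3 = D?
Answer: -2640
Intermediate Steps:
E(J) = 6 + 3*J
y(D) = 3 + D
u(C) = -10 - 2*C (u(C) = -2*((3 + C) + 2) = -2*(5 + C) = -10 - 2*C)
(u(0)*22)*E(2) = ((-10 - 2*0)*22)*(6 + 3*2) = ((-10 + 0)*22)*(6 + 6) = -10*22*12 = -220*12 = -2640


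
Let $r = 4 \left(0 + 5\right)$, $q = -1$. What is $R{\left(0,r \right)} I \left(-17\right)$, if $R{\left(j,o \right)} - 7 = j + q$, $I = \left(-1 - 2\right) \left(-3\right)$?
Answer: $-918$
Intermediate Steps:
$I = 9$ ($I = \left(-3\right) \left(-3\right) = 9$)
$r = 20$ ($r = 4 \cdot 5 = 20$)
$R{\left(j,o \right)} = 6 + j$ ($R{\left(j,o \right)} = 7 + \left(j - 1\right) = 7 + \left(-1 + j\right) = 6 + j$)
$R{\left(0,r \right)} I \left(-17\right) = \left(6 + 0\right) 9 \left(-17\right) = 6 \cdot 9 \left(-17\right) = 54 \left(-17\right) = -918$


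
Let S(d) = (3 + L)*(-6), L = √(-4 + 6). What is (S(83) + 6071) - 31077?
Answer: -25024 - 6*√2 ≈ -25033.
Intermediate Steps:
L = √2 ≈ 1.4142
S(d) = -18 - 6*√2 (S(d) = (3 + √2)*(-6) = -18 - 6*√2)
(S(83) + 6071) - 31077 = ((-18 - 6*√2) + 6071) - 31077 = (6053 - 6*√2) - 31077 = -25024 - 6*√2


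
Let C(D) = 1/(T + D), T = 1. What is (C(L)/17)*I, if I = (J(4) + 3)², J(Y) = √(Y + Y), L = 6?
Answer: ⅐ + 12*√2/119 ≈ 0.28547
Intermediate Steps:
J(Y) = √2*√Y (J(Y) = √(2*Y) = √2*√Y)
C(D) = 1/(1 + D)
I = (3 + 2*√2)² (I = (√2*√4 + 3)² = (√2*2 + 3)² = (2*√2 + 3)² = (3 + 2*√2)² ≈ 33.971)
(C(L)/17)*I = (1/((1 + 6)*17))*(17 + 12*√2) = ((1/17)/7)*(17 + 12*√2) = ((⅐)*(1/17))*(17 + 12*√2) = (17 + 12*√2)/119 = ⅐ + 12*√2/119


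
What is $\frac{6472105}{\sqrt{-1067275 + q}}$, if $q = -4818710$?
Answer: $- \frac{1294421 i \sqrt{5885985}}{1177197} \approx - 2667.7 i$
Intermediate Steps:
$\frac{6472105}{\sqrt{-1067275 + q}} = \frac{6472105}{\sqrt{-1067275 - 4818710}} = \frac{6472105}{\sqrt{-5885985}} = \frac{6472105}{i \sqrt{5885985}} = 6472105 \left(- \frac{i \sqrt{5885985}}{5885985}\right) = - \frac{1294421 i \sqrt{5885985}}{1177197}$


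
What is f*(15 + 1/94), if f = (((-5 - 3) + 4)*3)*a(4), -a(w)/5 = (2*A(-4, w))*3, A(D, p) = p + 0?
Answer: 1015920/47 ≈ 21615.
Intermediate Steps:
A(D, p) = p
a(w) = -30*w (a(w) = -5*2*w*3 = -30*w)
f = 1440 (f = (((-5 - 3) + 4)*3)*(-30*4) = ((-8 + 4)*3)*(-120) = -4*3*(-120) = -12*(-120) = 1440)
f*(15 + 1/94) = 1440*(15 + 1/94) = 1440*(1411/94) = 1015920/47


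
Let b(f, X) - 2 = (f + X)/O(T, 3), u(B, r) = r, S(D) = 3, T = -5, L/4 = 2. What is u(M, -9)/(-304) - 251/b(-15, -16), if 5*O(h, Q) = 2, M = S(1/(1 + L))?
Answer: 153967/45904 ≈ 3.3541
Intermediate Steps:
L = 8 (L = 4*2 = 8)
M = 3
O(h, Q) = 2/5 (O(h, Q) = (1/5)*2 = 2/5)
b(f, X) = 2 + 5*X/2 + 5*f/2 (b(f, X) = 2 + (f + X)/(2/5) = 2 + (X + f)*(5/2) = 2 + (5*X/2 + 5*f/2) = 2 + 5*X/2 + 5*f/2)
u(M, -9)/(-304) - 251/b(-15, -16) = -9/(-304) - 251/(2 + (5/2)*(-16) + (5/2)*(-15)) = -9*(-1/304) - 251/(2 - 40 - 75/2) = 9/304 - 251/(-151/2) = 9/304 - 251*(-2/151) = 9/304 + 502/151 = 153967/45904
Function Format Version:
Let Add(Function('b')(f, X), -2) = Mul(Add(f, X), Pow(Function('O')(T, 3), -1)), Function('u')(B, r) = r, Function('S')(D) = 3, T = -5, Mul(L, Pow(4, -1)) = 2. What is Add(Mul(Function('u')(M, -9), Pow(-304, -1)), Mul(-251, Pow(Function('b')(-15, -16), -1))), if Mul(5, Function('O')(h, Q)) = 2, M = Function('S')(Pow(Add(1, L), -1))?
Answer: Rational(153967, 45904) ≈ 3.3541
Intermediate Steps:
L = 8 (L = Mul(4, 2) = 8)
M = 3
Function('O')(h, Q) = Rational(2, 5) (Function('O')(h, Q) = Mul(Rational(1, 5), 2) = Rational(2, 5))
Function('b')(f, X) = Add(2, Mul(Rational(5, 2), X), Mul(Rational(5, 2), f)) (Function('b')(f, X) = Add(2, Mul(Add(f, X), Pow(Rational(2, 5), -1))) = Add(2, Mul(Add(X, f), Rational(5, 2))) = Add(2, Add(Mul(Rational(5, 2), X), Mul(Rational(5, 2), f))) = Add(2, Mul(Rational(5, 2), X), Mul(Rational(5, 2), f)))
Add(Mul(Function('u')(M, -9), Pow(-304, -1)), Mul(-251, Pow(Function('b')(-15, -16), -1))) = Add(Mul(-9, Pow(-304, -1)), Mul(-251, Pow(Add(2, Mul(Rational(5, 2), -16), Mul(Rational(5, 2), -15)), -1))) = Add(Mul(-9, Rational(-1, 304)), Mul(-251, Pow(Add(2, -40, Rational(-75, 2)), -1))) = Add(Rational(9, 304), Mul(-251, Pow(Rational(-151, 2), -1))) = Add(Rational(9, 304), Mul(-251, Rational(-2, 151))) = Add(Rational(9, 304), Rational(502, 151)) = Rational(153967, 45904)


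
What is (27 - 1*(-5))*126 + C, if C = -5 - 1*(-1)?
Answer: 4028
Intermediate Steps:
C = -4 (C = -5 + 1 = -4)
(27 - 1*(-5))*126 + C = (27 - 1*(-5))*126 - 4 = (27 + 5)*126 - 4 = 32*126 - 4 = 4032 - 4 = 4028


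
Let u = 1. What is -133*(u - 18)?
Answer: 2261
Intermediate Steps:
-133*(u - 18) = -133*(1 - 18) = -133*(-17) = 2261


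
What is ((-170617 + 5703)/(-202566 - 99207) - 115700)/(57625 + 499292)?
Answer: -34914971186/168062513841 ≈ -0.20775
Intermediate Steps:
((-170617 + 5703)/(-202566 - 99207) - 115700)/(57625 + 499292) = (-164914/(-301773) - 115700)/556917 = (-164914*(-1/301773) - 115700)*(1/556917) = (164914/301773 - 115700)*(1/556917) = -34914971186/301773*1/556917 = -34914971186/168062513841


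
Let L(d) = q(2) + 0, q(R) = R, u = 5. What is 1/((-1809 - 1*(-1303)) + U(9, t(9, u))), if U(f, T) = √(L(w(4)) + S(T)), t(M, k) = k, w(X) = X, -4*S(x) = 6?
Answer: -1012/512071 - √2/512071 ≈ -0.0019790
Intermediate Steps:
S(x) = -3/2 (S(x) = -¼*6 = -3/2)
L(d) = 2 (L(d) = 2 + 0 = 2)
U(f, T) = √2/2 (U(f, T) = √(2 - 3/2) = √(½) = √2/2)
1/((-1809 - 1*(-1303)) + U(9, t(9, u))) = 1/((-1809 - 1*(-1303)) + √2/2) = 1/((-1809 + 1303) + √2/2) = 1/(-506 + √2/2)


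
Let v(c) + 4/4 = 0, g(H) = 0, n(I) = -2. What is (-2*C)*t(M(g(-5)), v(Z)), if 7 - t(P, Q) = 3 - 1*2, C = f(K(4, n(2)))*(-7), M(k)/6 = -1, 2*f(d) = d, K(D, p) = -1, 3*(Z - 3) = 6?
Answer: -42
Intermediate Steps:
Z = 5 (Z = 3 + (⅓)*6 = 3 + 2 = 5)
v(c) = -1 (v(c) = -1 + 0 = -1)
f(d) = d/2
M(k) = -6 (M(k) = 6*(-1) = -6)
C = 7/2 (C = ((½)*(-1))*(-7) = -½*(-7) = 7/2 ≈ 3.5000)
t(P, Q) = 6 (t(P, Q) = 7 - (3 - 1*2) = 7 - (3 - 2) = 7 - 1*1 = 7 - 1 = 6)
(-2*C)*t(M(g(-5)), v(Z)) = -2*7/2*6 = -7*6 = -42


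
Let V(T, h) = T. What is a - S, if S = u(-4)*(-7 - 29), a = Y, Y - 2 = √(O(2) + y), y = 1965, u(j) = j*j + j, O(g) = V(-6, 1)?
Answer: 434 + √1959 ≈ 478.26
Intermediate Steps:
O(g) = -6
u(j) = j + j² (u(j) = j² + j = j + j²)
Y = 2 + √1959 (Y = 2 + √(-6 + 1965) = 2 + √1959 ≈ 46.261)
a = 2 + √1959 ≈ 46.261
S = -432 (S = (-4*(1 - 4))*(-7 - 29) = -4*(-3)*(-36) = 12*(-36) = -432)
a - S = (2 + √1959) - 1*(-432) = (2 + √1959) + 432 = 434 + √1959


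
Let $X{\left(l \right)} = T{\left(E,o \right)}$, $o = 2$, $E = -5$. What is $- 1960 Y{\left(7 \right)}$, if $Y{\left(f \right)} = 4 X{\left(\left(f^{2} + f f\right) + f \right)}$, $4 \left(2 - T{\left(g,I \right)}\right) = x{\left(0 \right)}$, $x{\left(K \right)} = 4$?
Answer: $-7840$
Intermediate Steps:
$T{\left(g,I \right)} = 1$ ($T{\left(g,I \right)} = 2 - 1 = 1$)
$X{\left(l \right)} = 1$
$Y{\left(f \right)} = 4$ ($Y{\left(f \right)} = 4 \cdot 1 = 4$)
$- 1960 Y{\left(7 \right)} = \left(-1960\right) 4 = -7840$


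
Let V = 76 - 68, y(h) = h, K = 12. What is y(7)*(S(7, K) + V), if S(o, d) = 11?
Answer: 133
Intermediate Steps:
V = 8
y(7)*(S(7, K) + V) = 7*(11 + 8) = 7*19 = 133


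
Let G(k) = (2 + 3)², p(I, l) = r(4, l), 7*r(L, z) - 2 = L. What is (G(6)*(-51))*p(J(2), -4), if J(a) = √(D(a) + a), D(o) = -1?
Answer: -7650/7 ≈ -1092.9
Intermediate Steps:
r(L, z) = 2/7 + L/7
J(a) = √(-1 + a)
p(I, l) = 6/7 (p(I, l) = 2/7 + (⅐)*4 = 2/7 + 4/7 = 6/7)
G(k) = 25 (G(k) = 5² = 25)
(G(6)*(-51))*p(J(2), -4) = (25*(-51))*(6/7) = -1275*6/7 = -7650/7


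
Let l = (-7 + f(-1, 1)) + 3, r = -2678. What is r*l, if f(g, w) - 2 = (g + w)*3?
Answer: 5356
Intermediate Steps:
f(g, w) = 2 + 3*g + 3*w (f(g, w) = 2 + (g + w)*3 = 2 + (3*g + 3*w) = 2 + 3*g + 3*w)
l = -2 (l = (-7 + (2 + 3*(-1) + 3*1)) + 3 = (-7 + (2 - 3 + 3)) + 3 = (-7 + 2) + 3 = -5 + 3 = -2)
r*l = -2678*(-2) = 5356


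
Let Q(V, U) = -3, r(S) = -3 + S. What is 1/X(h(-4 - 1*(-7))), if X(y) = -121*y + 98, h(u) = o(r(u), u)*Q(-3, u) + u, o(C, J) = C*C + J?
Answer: 1/824 ≈ 0.0012136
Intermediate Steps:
o(C, J) = J + C² (o(C, J) = C² + J = J + C²)
h(u) = -3*(-3 + u)² - 2*u (h(u) = (u + (-3 + u)²)*(-3) + u = (-3*u - 3*(-3 + u)²) + u = -3*(-3 + u)² - 2*u)
X(y) = 98 - 121*y
1/X(h(-4 - 1*(-7))) = 1/(98 - 121*(-27 - 3*(-4 - 1*(-7))² + 16*(-4 - 1*(-7)))) = 1/(98 - 121*(-27 - 3*(-4 + 7)² + 16*(-4 + 7))) = 1/(98 - 121*(-27 - 3*3² + 16*3)) = 1/(98 - 121*(-27 - 3*9 + 48)) = 1/(98 - 121*(-27 - 27 + 48)) = 1/(98 - 121*(-6)) = 1/(98 + 726) = 1/824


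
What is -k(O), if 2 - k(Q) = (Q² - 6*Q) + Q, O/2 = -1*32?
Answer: 4414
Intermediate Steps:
O = -64 (O = 2*(-1*32) = 2*(-32) = -64)
k(Q) = 2 - Q² + 5*Q (k(Q) = 2 - ((Q² - 6*Q) + Q) = 2 - (Q² - 5*Q) = 2 + (-Q² + 5*Q) = 2 - Q² + 5*Q)
-k(O) = -(2 - 1*(-64)² + 5*(-64)) = -(2 - 1*4096 - 320) = -(2 - 4096 - 320) = -1*(-4414) = 4414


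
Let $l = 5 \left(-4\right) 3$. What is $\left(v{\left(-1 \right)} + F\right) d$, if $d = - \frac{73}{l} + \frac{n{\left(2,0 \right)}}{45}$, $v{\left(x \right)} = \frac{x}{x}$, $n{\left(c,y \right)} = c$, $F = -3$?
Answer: $- \frac{227}{90} \approx -2.5222$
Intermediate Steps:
$l = -60$ ($l = \left(-20\right) 3 = -60$)
$v{\left(x \right)} = 1$
$d = \frac{227}{180}$ ($d = - \frac{73}{-60} + \frac{2}{45} = \left(-73\right) \left(- \frac{1}{60}\right) + 2 \cdot \frac{1}{45} = \frac{73}{60} + \frac{2}{45} = \frac{227}{180} \approx 1.2611$)
$\left(v{\left(-1 \right)} + F\right) d = \left(1 - 3\right) \frac{227}{180} = \left(-2\right) \frac{227}{180} = - \frac{227}{90}$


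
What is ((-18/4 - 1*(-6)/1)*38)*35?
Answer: 1995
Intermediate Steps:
((-18/4 - 1*(-6)/1)*38)*35 = ((-18*¼ + 6*1)*38)*35 = ((-9/2 + 6)*38)*35 = ((3/2)*38)*35 = 57*35 = 1995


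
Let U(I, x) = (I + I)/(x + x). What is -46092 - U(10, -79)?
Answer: -3641258/79 ≈ -46092.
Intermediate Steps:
U(I, x) = I/x (U(I, x) = (2*I)/((2*x)) = (2*I)*(1/(2*x)) = I/x)
-46092 - U(10, -79) = -46092 - 10/(-79) = -46092 - 10*(-1)/79 = -46092 - 1*(-10/79) = -46092 + 10/79 = -3641258/79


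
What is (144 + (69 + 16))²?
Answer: 52441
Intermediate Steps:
(144 + (69 + 16))² = (144 + 85)² = 229² = 52441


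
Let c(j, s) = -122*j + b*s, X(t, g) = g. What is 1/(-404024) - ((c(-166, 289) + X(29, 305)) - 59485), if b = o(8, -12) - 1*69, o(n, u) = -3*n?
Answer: 26586799319/404024 ≈ 65805.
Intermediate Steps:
b = -93 (b = -3*8 - 1*69 = -24 - 69 = -93)
c(j, s) = -122*j - 93*s
1/(-404024) - ((c(-166, 289) + X(29, 305)) - 59485) = 1/(-404024) - (((-122*(-166) - 93*289) + 305) - 59485) = -1/404024 - (((20252 - 26877) + 305) - 59485) = -1/404024 - ((-6625 + 305) - 59485) = -1/404024 - (-6320 - 59485) = -1/404024 - 1*(-65805) = -1/404024 + 65805 = 26586799319/404024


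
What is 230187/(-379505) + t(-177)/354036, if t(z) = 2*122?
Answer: -20350471378/33589608045 ≈ -0.60586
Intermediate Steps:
t(z) = 244
230187/(-379505) + t(-177)/354036 = 230187/(-379505) + 244/354036 = 230187*(-1/379505) + 244*(1/354036) = -230187/379505 + 61/88509 = -20350471378/33589608045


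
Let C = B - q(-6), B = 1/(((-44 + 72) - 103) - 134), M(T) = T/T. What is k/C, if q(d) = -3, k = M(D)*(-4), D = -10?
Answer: -418/313 ≈ -1.3355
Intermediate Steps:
M(T) = 1
k = -4 (k = 1*(-4) = -4)
B = -1/209 (B = 1/((28 - 103) - 134) = 1/(-75 - 134) = 1/(-209) = -1/209 ≈ -0.0047847)
C = 626/209 (C = -1/209 - 1*(-3) = -1/209 + 3 = 626/209 ≈ 2.9952)
k/C = -4/626/209 = -4*209/626 = -418/313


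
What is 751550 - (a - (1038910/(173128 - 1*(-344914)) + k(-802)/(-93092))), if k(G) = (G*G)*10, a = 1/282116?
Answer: 1278009765682993796247/1700650467411028 ≈ 7.5148e+5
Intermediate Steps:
a = 1/282116 ≈ 3.5446e-6
k(G) = 10*G**2 (k(G) = G**2*10 = 10*G**2)
751550 - (a - (1038910/(173128 - 1*(-344914)) + k(-802)/(-93092))) = 751550 - (1/282116 - (1038910/(173128 - 1*(-344914)) + (10*(-802)**2)/(-93092))) = 751550 - (1/282116 - (1038910/(173128 + 344914) + (10*643204)*(-1/93092))) = 751550 - (1/282116 - (1038910/518042 + 6432040*(-1/93092))) = 751550 - (1/282116 - (1038910*(1/518042) - 1608010/23273)) = 751550 - (1/282116 - (519455/259021 - 1608010/23273)) = 751550 - (1/282116 - 1*(-404419081995/6028195733)) = 751550 - (1/282116 + 404419081995/6028195733) = 751550 - 1*114093099764297153/1700650467411028 = 751550 - 114093099764297153/1700650467411028 = 1278009765682993796247/1700650467411028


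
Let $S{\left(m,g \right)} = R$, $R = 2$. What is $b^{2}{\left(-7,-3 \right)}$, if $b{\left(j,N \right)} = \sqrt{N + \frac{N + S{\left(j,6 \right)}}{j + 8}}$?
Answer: $-4$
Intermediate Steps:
$S{\left(m,g \right)} = 2$
$b{\left(j,N \right)} = \sqrt{N + \frac{2 + N}{8 + j}}$ ($b{\left(j,N \right)} = \sqrt{N + \frac{N + 2}{j + 8}} = \sqrt{N + \frac{2 + N}{8 + j}}$)
$b^{2}{\left(-7,-3 \right)} = \left(\sqrt{\frac{2 - 3 - 3 \left(8 - 7\right)}{8 - 7}}\right)^{2} = \left(\sqrt{\frac{2 - 3 - 3}{1}}\right)^{2} = \left(\sqrt{1 \left(2 - 3 - 3\right)}\right)^{2} = \left(\sqrt{1 \left(-4\right)}\right)^{2} = \left(\sqrt{-4}\right)^{2} = \left(2 i\right)^{2} = -4$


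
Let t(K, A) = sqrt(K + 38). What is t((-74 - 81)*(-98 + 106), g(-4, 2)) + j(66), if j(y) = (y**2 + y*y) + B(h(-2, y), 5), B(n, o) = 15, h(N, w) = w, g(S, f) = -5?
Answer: 8727 + I*sqrt(1202) ≈ 8727.0 + 34.67*I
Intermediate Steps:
j(y) = 15 + 2*y**2 (j(y) = (y**2 + y*y) + 15 = (y**2 + y**2) + 15 = 2*y**2 + 15 = 15 + 2*y**2)
t(K, A) = sqrt(38 + K)
t((-74 - 81)*(-98 + 106), g(-4, 2)) + j(66) = sqrt(38 + (-74 - 81)*(-98 + 106)) + (15 + 2*66**2) = sqrt(38 - 155*8) + (15 + 2*4356) = sqrt(38 - 1240) + (15 + 8712) = sqrt(-1202) + 8727 = I*sqrt(1202) + 8727 = 8727 + I*sqrt(1202)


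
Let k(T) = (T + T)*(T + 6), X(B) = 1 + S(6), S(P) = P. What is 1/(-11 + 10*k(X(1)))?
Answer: 1/1809 ≈ 0.00055279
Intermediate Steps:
X(B) = 7 (X(B) = 1 + 6 = 7)
k(T) = 2*T*(6 + T) (k(T) = (2*T)*(6 + T) = 2*T*(6 + T))
1/(-11 + 10*k(X(1))) = 1/(-11 + 10*(2*7*(6 + 7))) = 1/(-11 + 10*(2*7*13)) = 1/(-11 + 10*182) = 1/(-11 + 1820) = 1/1809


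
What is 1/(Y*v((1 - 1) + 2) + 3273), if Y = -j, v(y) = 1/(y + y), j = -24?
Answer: 1/3279 ≈ 0.00030497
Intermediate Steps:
v(y) = 1/(2*y)
Y = 24 (Y = -1*(-24) = 24)
1/(Y*v((1 - 1) + 2) + 3273) = 1/(24*(1/(2*((1 - 1) + 2))) + 3273) = 1/(24*(1/(2*(0 + 2))) + 3273) = 1/(24*((1/2)/2) + 3273) = 1/(24*((1/2)*(1/2)) + 3273) = 1/(24*(1/4) + 3273) = 1/(6 + 3273) = 1/3279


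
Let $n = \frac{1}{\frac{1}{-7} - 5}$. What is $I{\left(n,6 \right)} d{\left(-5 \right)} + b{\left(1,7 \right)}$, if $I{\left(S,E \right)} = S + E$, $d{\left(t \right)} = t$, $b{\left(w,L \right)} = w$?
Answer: $- \frac{1009}{36} \approx -28.028$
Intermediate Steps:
$n = - \frac{7}{36}$ ($n = \frac{1}{- \frac{1}{7} - 5} = \frac{1}{- \frac{36}{7}} = - \frac{7}{36} \approx -0.19444$)
$I{\left(S,E \right)} = E + S$
$I{\left(n,6 \right)} d{\left(-5 \right)} + b{\left(1,7 \right)} = \left(6 - \frac{7}{36}\right) \left(-5\right) + 1 = \frac{209}{36} \left(-5\right) + 1 = - \frac{1045}{36} + 1 = - \frac{1009}{36}$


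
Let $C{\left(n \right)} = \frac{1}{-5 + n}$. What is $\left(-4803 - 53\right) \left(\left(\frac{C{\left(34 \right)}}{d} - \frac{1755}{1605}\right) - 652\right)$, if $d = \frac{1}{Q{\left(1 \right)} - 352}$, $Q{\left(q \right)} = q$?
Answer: $\frac{10023298736}{3103} \approx 3.2302 \cdot 10^{6}$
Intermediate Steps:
$d = - \frac{1}{351}$ ($d = \frac{1}{1 - 352} = \frac{1}{-351} = - \frac{1}{351} \approx -0.002849$)
$\left(-4803 - 53\right) \left(\left(\frac{C{\left(34 \right)}}{d} - \frac{1755}{1605}\right) - 652\right) = \left(-4803 - 53\right) \left(\left(\frac{1}{\left(-5 + 34\right) \left(- \frac{1}{351}\right)} - \frac{1755}{1605}\right) - 652\right) = - 4856 \left(\left(\frac{1}{29} \left(-351\right) - \frac{117}{107}\right) - 652\right) = - 4856 \left(\left(- \frac{351}{29} - \frac{117}{107}\right) - 652\right) = - 4856 \left(- \frac{40950}{3103} - 652\right) = \left(-4856\right) \left(- \frac{2064106}{3103}\right) = \frac{10023298736}{3103}$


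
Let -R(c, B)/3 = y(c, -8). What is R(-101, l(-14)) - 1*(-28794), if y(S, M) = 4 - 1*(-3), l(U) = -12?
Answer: 28773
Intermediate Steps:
y(S, M) = 7 (y(S, M) = 4 + 3 = 7)
R(c, B) = -21 (R(c, B) = -3*7 = -21)
R(-101, l(-14)) - 1*(-28794) = -21 - 1*(-28794) = -21 + 28794 = 28773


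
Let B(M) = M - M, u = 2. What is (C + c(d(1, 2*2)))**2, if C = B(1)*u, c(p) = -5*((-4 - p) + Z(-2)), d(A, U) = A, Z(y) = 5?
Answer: 0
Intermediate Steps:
B(M) = 0
c(p) = -5 + 5*p (c(p) = -5*((-4 - p) + 5) = -5*(1 - p) = -5 + 5*p)
C = 0 (C = 0*2 = 0)
(C + c(d(1, 2*2)))**2 = (0 + (-5 + 5*1))**2 = (0 + (-5 + 5))**2 = (0 + 0)**2 = 0**2 = 0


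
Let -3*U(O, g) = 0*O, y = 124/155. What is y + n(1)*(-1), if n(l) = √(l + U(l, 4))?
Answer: -⅕ ≈ -0.20000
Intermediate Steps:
y = ⅘ (y = 124*(1/155) = ⅘ ≈ 0.80000)
U(O, g) = 0 (U(O, g) = -0*O = -⅓*0 = 0)
n(l) = √l (n(l) = √(l + 0) = √l)
y + n(1)*(-1) = ⅘ + √1*(-1) = ⅘ + 1*(-1) = ⅘ - 1 = -⅕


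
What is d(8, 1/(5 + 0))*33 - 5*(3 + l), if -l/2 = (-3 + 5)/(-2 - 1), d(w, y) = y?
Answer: -226/15 ≈ -15.067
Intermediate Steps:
l = 4/3 (l = -2*(-3 + 5)/(-2 - 1) = -4/(-3) = -4*(-1)/3 = -2*(-2/3) = 4/3 ≈ 1.3333)
d(8, 1/(5 + 0))*33 - 5*(3 + l) = 33/(5 + 0) - 5*(3 + 4/3) = 33/5 - 5*13/3 = (1/5)*33 - 65/3 = 33/5 - 65/3 = -226/15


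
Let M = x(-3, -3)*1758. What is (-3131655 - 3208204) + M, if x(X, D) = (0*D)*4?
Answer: -6339859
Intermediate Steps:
x(X, D) = 0 (x(X, D) = 0*4 = 0)
M = 0 (M = 0*1758 = 0)
(-3131655 - 3208204) + M = (-3131655 - 3208204) + 0 = -6339859 + 0 = -6339859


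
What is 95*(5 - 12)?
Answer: -665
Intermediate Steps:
95*(5 - 12) = 95*(-7) = -665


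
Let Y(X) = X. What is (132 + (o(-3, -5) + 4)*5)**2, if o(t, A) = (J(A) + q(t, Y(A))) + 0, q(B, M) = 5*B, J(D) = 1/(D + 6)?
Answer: 6724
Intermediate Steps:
J(D) = 1/(6 + D)
o(t, A) = 1/(6 + A) + 5*t (o(t, A) = (1/(6 + A) + 5*t) + 0 = 1/(6 + A) + 5*t)
(132 + (o(-3, -5) + 4)*5)**2 = (132 + ((1 + 5*(-3)*(6 - 5))/(6 - 5) + 4)*5)**2 = (132 + ((1 + 5*(-3)*1)/1 + 4)*5)**2 = (132 + (1*(1 - 15) + 4)*5)**2 = (132 + (1*(-14) + 4)*5)**2 = (132 + (-14 + 4)*5)**2 = (132 - 10*5)**2 = (132 - 50)**2 = 82**2 = 6724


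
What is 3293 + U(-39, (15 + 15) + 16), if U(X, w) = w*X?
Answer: 1499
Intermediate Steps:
U(X, w) = X*w
3293 + U(-39, (15 + 15) + 16) = 3293 - 39*((15 + 15) + 16) = 3293 - 39*(30 + 16) = 3293 - 39*46 = 3293 - 1794 = 1499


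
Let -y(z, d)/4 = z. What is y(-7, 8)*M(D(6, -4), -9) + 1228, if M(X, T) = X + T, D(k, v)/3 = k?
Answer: 1480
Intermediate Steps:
y(z, d) = -4*z
D(k, v) = 3*k
M(X, T) = T + X
y(-7, 8)*M(D(6, -4), -9) + 1228 = (-4*(-7))*(-9 + 3*6) + 1228 = 28*(-9 + 18) + 1228 = 28*9 + 1228 = 252 + 1228 = 1480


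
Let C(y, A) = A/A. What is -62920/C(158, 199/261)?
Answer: -62920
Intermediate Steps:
C(y, A) = 1
-62920/C(158, 199/261) = -62920/1 = -62920*1 = -62920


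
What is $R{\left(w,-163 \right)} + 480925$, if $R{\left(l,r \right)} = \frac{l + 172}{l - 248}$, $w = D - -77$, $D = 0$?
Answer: $\frac{27412642}{57} \approx 4.8092 \cdot 10^{5}$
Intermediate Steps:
$w = 77$ ($w = 0 - -77 = 0 + 77 = 77$)
$R{\left(l,r \right)} = \frac{172 + l}{-248 + l}$
$R{\left(w,-163 \right)} + 480925 = \frac{172 + 77}{-248 + 77} + 480925 = \frac{1}{-171} \cdot 249 + 480925 = \left(- \frac{1}{171}\right) 249 + 480925 = - \frac{83}{57} + 480925 = \frac{27412642}{57}$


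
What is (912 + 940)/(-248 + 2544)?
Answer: 463/574 ≈ 0.80662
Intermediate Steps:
(912 + 940)/(-248 + 2544) = 1852/2296 = 1852*(1/2296) = 463/574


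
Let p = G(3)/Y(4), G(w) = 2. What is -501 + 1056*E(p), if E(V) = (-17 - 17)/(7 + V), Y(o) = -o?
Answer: -78321/13 ≈ -6024.7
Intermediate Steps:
p = -½ (p = 2/((-1*4)) = 2/(-4) = 2*(-¼) = -½ ≈ -0.50000)
E(V) = -34/(7 + V)
-501 + 1056*E(p) = -501 + 1056*(-34/(7 - ½)) = -501 + 1056*(-34/13/2) = -501 + 1056*(-34*2/13) = -501 + 1056*(-68/13) = -501 - 71808/13 = -78321/13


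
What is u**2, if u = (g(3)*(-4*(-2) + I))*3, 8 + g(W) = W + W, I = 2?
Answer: 3600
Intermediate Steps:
g(W) = -8 + 2*W (g(W) = -8 + (W + W) = -8 + 2*W)
u = -60 (u = ((-8 + 2*3)*(-4*(-2) + 2))*3 = ((-8 + 6)*(8 + 2))*3 = -2*10*3 = -20*3 = -60)
u**2 = (-60)**2 = 3600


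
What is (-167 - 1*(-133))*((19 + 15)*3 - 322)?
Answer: 7480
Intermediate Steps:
(-167 - 1*(-133))*((19 + 15)*3 - 322) = (-167 + 133)*(34*3 - 322) = -34*(102 - 322) = -34*(-220) = 7480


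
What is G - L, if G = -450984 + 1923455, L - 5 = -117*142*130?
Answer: 3632286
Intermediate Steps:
L = -2159815 (L = 5 - 117*142*130 = 5 - 16614*130 = 5 - 2159820 = -2159815)
G = 1472471
G - L = 1472471 - 1*(-2159815) = 1472471 + 2159815 = 3632286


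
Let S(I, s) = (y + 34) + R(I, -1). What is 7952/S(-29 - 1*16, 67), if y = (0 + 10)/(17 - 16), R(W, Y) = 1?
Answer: 7952/45 ≈ 176.71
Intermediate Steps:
y = 10 (y = 10/1 = 10*1 = 10)
S(I, s) = 45 (S(I, s) = (10 + 34) + 1 = 44 + 1 = 45)
7952/S(-29 - 1*16, 67) = 7952/45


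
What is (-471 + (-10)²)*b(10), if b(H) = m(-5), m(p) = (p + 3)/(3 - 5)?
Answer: -371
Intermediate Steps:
m(p) = -3/2 - p/2 (m(p) = (3 + p)/(-2) = (3 + p)*(-½) = -3/2 - p/2)
b(H) = 1 (b(H) = -3/2 - ½*(-5) = -3/2 + 5/2 = 1)
(-471 + (-10)²)*b(10) = (-471 + (-10)²)*1 = (-471 + 100)*1 = -371*1 = -371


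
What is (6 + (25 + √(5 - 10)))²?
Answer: (31 + I*√5)² ≈ 956.0 + 138.64*I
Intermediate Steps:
(6 + (25 + √(5 - 10)))² = (6 + (25 + √(-5)))² = (6 + (25 + I*√5))² = (31 + I*√5)²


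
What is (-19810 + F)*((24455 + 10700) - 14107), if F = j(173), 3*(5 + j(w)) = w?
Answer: -415852352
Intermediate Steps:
j(w) = -5 + w/3
F = 158/3 (F = -5 + (⅓)*173 = -5 + 173/3 = 158/3 ≈ 52.667)
(-19810 + F)*((24455 + 10700) - 14107) = (-19810 + 158/3)*((24455 + 10700) - 14107) = -59272*(35155 - 14107)/3 = -59272/3*21048 = -415852352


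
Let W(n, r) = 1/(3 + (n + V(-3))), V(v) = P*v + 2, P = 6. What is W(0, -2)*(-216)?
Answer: 216/13 ≈ 16.615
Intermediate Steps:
V(v) = 2 + 6*v (V(v) = 6*v + 2 = 2 + 6*v)
W(n, r) = 1/(-13 + n) (W(n, r) = 1/(3 + (n + (2 + 6*(-3)))) = 1/(3 + (n + (2 - 18))) = 1/(3 + (n - 16)) = 1/(3 + (-16 + n)) = 1/(-13 + n))
W(0, -2)*(-216) = -216/(-13 + 0) = -216/(-13) = -1/13*(-216) = 216/13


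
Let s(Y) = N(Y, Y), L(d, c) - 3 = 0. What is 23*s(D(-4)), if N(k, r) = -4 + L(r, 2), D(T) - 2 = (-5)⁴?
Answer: -23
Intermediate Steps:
L(d, c) = 3 (L(d, c) = 3 + 0 = 3)
D(T) = 627 (D(T) = 2 + (-5)⁴ = 2 + 625 = 627)
N(k, r) = -1 (N(k, r) = -4 + 3 = -1)
s(Y) = -1
23*s(D(-4)) = 23*(-1) = -23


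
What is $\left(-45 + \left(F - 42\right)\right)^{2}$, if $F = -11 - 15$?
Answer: $12769$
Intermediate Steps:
$F = -26$ ($F = -11 - 15 = -26$)
$\left(-45 + \left(F - 42\right)\right)^{2} = \left(-45 - 68\right)^{2} = \left(-113\right)^{2} = 12769$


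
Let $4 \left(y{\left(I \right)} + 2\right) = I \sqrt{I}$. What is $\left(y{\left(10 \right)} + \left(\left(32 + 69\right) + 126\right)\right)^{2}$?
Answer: $\frac{101375}{2} + 1125 \sqrt{10} \approx 54245.0$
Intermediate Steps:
$y{\left(I \right)} = -2 + \frac{I^{\frac{3}{2}}}{4}$ ($y{\left(I \right)} = -2 + \frac{I \sqrt{I}}{4} = -2 + \frac{I^{\frac{3}{2}}}{4}$)
$\left(y{\left(10 \right)} + \left(\left(32 + 69\right) + 126\right)\right)^{2} = \left(\left(-2 + \frac{10^{\frac{3}{2}}}{4}\right) + \left(\left(32 + 69\right) + 126\right)\right)^{2} = \left(\left(-2 + \frac{10 \sqrt{10}}{4}\right) + \left(101 + 126\right)\right)^{2} = \left(\left(-2 + \frac{5 \sqrt{10}}{2}\right) + 227\right)^{2} = \left(225 + \frac{5 \sqrt{10}}{2}\right)^{2}$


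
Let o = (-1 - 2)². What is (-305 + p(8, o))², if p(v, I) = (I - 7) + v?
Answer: 87025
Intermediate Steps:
o = 9 (o = (-3)² = 9)
p(v, I) = -7 + I + v (p(v, I) = (-7 + I) + v = -7 + I + v)
(-305 + p(8, o))² = (-305 + (-7 + 9 + 8))² = (-305 + 10)² = (-295)² = 87025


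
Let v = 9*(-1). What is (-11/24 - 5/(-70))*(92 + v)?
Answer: -5395/168 ≈ -32.113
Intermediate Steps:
v = -9
(-11/24 - 5/(-70))*(92 + v) = (-11/24 - 5/(-70))*(92 - 9) = (-11*1/24 - 5*(-1/70))*83 = (-11/24 + 1/14)*83 = -65/168*83 = -5395/168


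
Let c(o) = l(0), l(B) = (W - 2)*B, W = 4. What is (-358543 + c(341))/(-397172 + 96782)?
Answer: 358543/300390 ≈ 1.1936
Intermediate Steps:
l(B) = 2*B (l(B) = (4 - 2)*B = 2*B)
c(o) = 0 (c(o) = 2*0 = 0)
(-358543 + c(341))/(-397172 + 96782) = (-358543 + 0)/(-397172 + 96782) = -358543/(-300390) = -358543*(-1/300390) = 358543/300390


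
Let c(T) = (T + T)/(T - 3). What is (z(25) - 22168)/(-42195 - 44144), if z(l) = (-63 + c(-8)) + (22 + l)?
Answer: 244008/949729 ≈ 0.25692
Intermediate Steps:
c(T) = 2*T/(-3 + T) (c(T) = (2*T)/(-3 + T) = 2*T/(-3 + T))
z(l) = -435/11 + l (z(l) = (-63 + 2*(-8)/(-3 - 8)) + (22 + l) = (-63 + 2*(-8)/(-11)) + (22 + l) = (-63 + 2*(-8)*(-1/11)) + (22 + l) = (-63 + 16/11) + (22 + l) = -677/11 + (22 + l) = -435/11 + l)
(z(25) - 22168)/(-42195 - 44144) = ((-435/11 + 25) - 22168)/(-42195 - 44144) = (-160/11 - 22168)/(-86339) = -244008/11*(-1/86339) = 244008/949729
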